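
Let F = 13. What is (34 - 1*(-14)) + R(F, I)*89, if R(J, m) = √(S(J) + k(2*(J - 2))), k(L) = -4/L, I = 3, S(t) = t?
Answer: 48 + 89*√1551/11 ≈ 366.64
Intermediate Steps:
R(J, m) = √(J - 4/(-4 + 2*J)) (R(J, m) = √(J - 4*1/(2*(J - 2))) = √(J - 4*1/(2*(-2 + J))) = √(J - 4/(-4 + 2*J)))
(34 - 1*(-14)) + R(F, I)*89 = (34 - 1*(-14)) + √((-2 + 13*(-2 + 13))/(-2 + 13))*89 = (34 + 14) + √((-2 + 13*11)/11)*89 = 48 + √((-2 + 143)/11)*89 = 48 + √((1/11)*141)*89 = 48 + √(141/11)*89 = 48 + (√1551/11)*89 = 48 + 89*√1551/11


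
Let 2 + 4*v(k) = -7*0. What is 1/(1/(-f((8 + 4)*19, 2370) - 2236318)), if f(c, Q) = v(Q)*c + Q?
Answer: -2238574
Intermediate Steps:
v(k) = -1/2 (v(k) = -1/2 + (-7*0)/4 = -1/2 + (1/4)*0 = -1/2 + 0 = -1/2)
f(c, Q) = Q - c/2 (f(c, Q) = -c/2 + Q = Q - c/2)
1/(1/(-f((8 + 4)*19, 2370) - 2236318)) = 1/(1/(-(2370 - (8 + 4)*19/2) - 2236318)) = 1/(1/(-(2370 - 6*19) - 2236318)) = 1/(1/(-(2370 - 1/2*228) - 2236318)) = 1/(1/(-(2370 - 114) - 2236318)) = 1/(1/(-1*2256 - 2236318)) = 1/(1/(-2256 - 2236318)) = 1/(1/(-2238574)) = 1/(-1/2238574) = -2238574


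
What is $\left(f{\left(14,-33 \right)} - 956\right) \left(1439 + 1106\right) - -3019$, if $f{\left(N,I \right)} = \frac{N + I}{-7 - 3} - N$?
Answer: $- \frac{4921591}{2} \approx -2.4608 \cdot 10^{6}$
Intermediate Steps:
$f{\left(N,I \right)} = - \frac{11 N}{10} - \frac{I}{10}$ ($f{\left(N,I \right)} = \frac{I + N}{-10} - N = \left(I + N\right) \left(- \frac{1}{10}\right) - N = \left(- \frac{I}{10} - \frac{N}{10}\right) - N = - \frac{11 N}{10} - \frac{I}{10}$)
$\left(f{\left(14,-33 \right)} - 956\right) \left(1439 + 1106\right) - -3019 = \left(\left(\left(- \frac{11}{10}\right) 14 - - \frac{33}{10}\right) - 956\right) \left(1439 + 1106\right) - -3019 = \left(\left(- \frac{77}{5} + \frac{33}{10}\right) - 956\right) 2545 + 3019 = \left(- \frac{121}{10} - 956\right) 2545 + 3019 = \left(- \frac{9681}{10}\right) 2545 + 3019 = - \frac{4927629}{2} + 3019 = - \frac{4921591}{2}$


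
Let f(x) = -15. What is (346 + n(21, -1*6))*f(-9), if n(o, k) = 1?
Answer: -5205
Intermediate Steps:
(346 + n(21, -1*6))*f(-9) = (346 + 1)*(-15) = 347*(-15) = -5205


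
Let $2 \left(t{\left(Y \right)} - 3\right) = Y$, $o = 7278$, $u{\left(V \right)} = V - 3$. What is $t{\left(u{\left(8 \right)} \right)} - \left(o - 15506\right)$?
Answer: $\frac{16467}{2} \approx 8233.5$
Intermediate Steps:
$u{\left(V \right)} = -3 + V$ ($u{\left(V \right)} = V - 3 = -3 + V$)
$t{\left(Y \right)} = 3 + \frac{Y}{2}$
$t{\left(u{\left(8 \right)} \right)} - \left(o - 15506\right) = \left(3 + \frac{-3 + 8}{2}\right) - \left(7278 - 15506\right) = \left(3 + \frac{1}{2} \cdot 5\right) - -8228 = \left(3 + \frac{5}{2}\right) + 8228 = \frac{11}{2} + 8228 = \frac{16467}{2}$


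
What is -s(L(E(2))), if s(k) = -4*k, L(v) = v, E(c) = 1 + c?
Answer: 12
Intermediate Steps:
-s(L(E(2))) = -(-4)*(1 + 2) = -(-4)*3 = -1*(-12) = 12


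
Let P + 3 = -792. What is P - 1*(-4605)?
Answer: 3810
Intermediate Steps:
P = -795 (P = -3 - 792 = -795)
P - 1*(-4605) = -795 - 1*(-4605) = -795 + 4605 = 3810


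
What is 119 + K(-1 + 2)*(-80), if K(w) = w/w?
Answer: 39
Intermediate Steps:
K(w) = 1
119 + K(-1 + 2)*(-80) = 119 + 1*(-80) = 119 - 80 = 39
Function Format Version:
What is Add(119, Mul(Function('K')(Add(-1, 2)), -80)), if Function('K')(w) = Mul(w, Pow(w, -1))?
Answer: 39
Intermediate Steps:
Function('K')(w) = 1
Add(119, Mul(Function('K')(Add(-1, 2)), -80)) = Add(119, Mul(1, -80)) = Add(119, -80) = 39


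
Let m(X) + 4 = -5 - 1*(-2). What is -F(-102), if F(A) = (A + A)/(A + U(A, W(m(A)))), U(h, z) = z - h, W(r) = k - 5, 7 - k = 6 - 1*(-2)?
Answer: -34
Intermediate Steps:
m(X) = -7 (m(X) = -4 + (-5 - 1*(-2)) = -4 + (-5 + 2) = -4 - 3 = -7)
k = -1 (k = 7 - (6 - 1*(-2)) = 7 - (6 + 2) = 7 - 1*8 = 7 - 8 = -1)
W(r) = -6 (W(r) = -1 - 5 = -6)
F(A) = -A/3 (F(A) = (A + A)/(A + (-6 - A)) = (2*A)/(-6) = (2*A)*(-⅙) = -A/3)
-F(-102) = -(-1)*(-102)/3 = -1*34 = -34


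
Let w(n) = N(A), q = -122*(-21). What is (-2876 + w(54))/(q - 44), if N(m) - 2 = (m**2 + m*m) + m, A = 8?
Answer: -1369/1259 ≈ -1.0874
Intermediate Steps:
q = 2562
N(m) = 2 + m + 2*m**2 (N(m) = 2 + ((m**2 + m*m) + m) = 2 + ((m**2 + m**2) + m) = 2 + (2*m**2 + m) = 2 + (m + 2*m**2) = 2 + m + 2*m**2)
w(n) = 138 (w(n) = 2 + 8 + 2*8**2 = 2 + 8 + 2*64 = 2 + 8 + 128 = 138)
(-2876 + w(54))/(q - 44) = (-2876 + 138)/(2562 - 44) = -2738/2518 = -2738*1/2518 = -1369/1259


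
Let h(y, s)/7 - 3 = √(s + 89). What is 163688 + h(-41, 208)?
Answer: 163709 + 21*√33 ≈ 1.6383e+5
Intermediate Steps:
h(y, s) = 21 + 7*√(89 + s) (h(y, s) = 21 + 7*√(s + 89) = 21 + 7*√(89 + s))
163688 + h(-41, 208) = 163688 + (21 + 7*√(89 + 208)) = 163688 + (21 + 7*√297) = 163688 + (21 + 7*(3*√33)) = 163688 + (21 + 21*√33) = 163709 + 21*√33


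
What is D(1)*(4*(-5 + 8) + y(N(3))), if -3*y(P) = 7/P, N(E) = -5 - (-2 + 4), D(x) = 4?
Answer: 148/3 ≈ 49.333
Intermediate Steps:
N(E) = -7 (N(E) = -5 - 1*2 = -5 - 2 = -7)
y(P) = -7/(3*P)
D(1)*(4*(-5 + 8) + y(N(3))) = 4*(4*(-5 + 8) - 7/3/(-7)) = 4*(4*3 - 7/3*(-1/7)) = 4*(12 + 1/3) = 4*(37/3) = 148/3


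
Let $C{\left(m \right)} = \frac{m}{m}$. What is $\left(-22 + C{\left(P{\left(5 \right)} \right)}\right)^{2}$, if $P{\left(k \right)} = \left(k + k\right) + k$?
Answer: $441$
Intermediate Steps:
$P{\left(k \right)} = 3 k$ ($P{\left(k \right)} = 2 k + k = 3 k$)
$C{\left(m \right)} = 1$
$\left(-22 + C{\left(P{\left(5 \right)} \right)}\right)^{2} = \left(-22 + 1\right)^{2} = \left(-21\right)^{2} = 441$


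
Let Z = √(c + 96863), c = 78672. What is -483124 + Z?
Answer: -483124 + √175535 ≈ -4.8271e+5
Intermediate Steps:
Z = √175535 (Z = √(78672 + 96863) = √175535 ≈ 418.97)
-483124 + Z = -483124 + √175535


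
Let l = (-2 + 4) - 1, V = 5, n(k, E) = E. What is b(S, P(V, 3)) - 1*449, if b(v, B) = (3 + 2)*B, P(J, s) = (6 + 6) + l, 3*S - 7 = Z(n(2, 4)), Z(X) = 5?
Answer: -384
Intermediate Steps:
S = 4 (S = 7/3 + (⅓)*5 = 7/3 + 5/3 = 4)
l = 1 (l = 2 - 1 = 1)
P(J, s) = 13 (P(J, s) = (6 + 6) + 1 = 12 + 1 = 13)
b(v, B) = 5*B
b(S, P(V, 3)) - 1*449 = 5*13 - 1*449 = 65 - 449 = -384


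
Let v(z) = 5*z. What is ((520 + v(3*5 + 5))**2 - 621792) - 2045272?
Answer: -2282664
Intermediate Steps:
((520 + v(3*5 + 5))**2 - 621792) - 2045272 = ((520 + 5*(3*5 + 5))**2 - 621792) - 2045272 = ((520 + 5*(15 + 5))**2 - 621792) - 2045272 = ((520 + 5*20)**2 - 621792) - 2045272 = ((520 + 100)**2 - 621792) - 2045272 = (620**2 - 621792) - 2045272 = (384400 - 621792) - 2045272 = -237392 - 2045272 = -2282664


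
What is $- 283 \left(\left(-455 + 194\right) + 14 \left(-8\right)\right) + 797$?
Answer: $106356$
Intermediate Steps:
$- 283 \left(\left(-455 + 194\right) + 14 \left(-8\right)\right) + 797 = - 283 \left(-261 - 112\right) + 797 = \left(-283\right) \left(-373\right) + 797 = 105559 + 797 = 106356$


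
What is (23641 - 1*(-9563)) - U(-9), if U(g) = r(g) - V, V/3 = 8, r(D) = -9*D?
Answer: 33147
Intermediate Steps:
V = 24 (V = 3*8 = 24)
U(g) = -24 - 9*g (U(g) = -9*g - 1*24 = -9*g - 24 = -24 - 9*g)
(23641 - 1*(-9563)) - U(-9) = (23641 - 1*(-9563)) - (-24 - 9*(-9)) = (23641 + 9563) - (-24 + 81) = 33204 - 1*57 = 33204 - 57 = 33147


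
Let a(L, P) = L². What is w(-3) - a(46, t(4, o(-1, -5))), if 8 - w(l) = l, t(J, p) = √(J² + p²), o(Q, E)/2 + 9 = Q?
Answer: -2105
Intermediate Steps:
o(Q, E) = -18 + 2*Q
w(l) = 8 - l
w(-3) - a(46, t(4, o(-1, -5))) = (8 - 1*(-3)) - 1*46² = (8 + 3) - 1*2116 = 11 - 2116 = -2105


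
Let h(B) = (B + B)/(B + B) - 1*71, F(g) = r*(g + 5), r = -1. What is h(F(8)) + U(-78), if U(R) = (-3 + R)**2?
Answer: 6491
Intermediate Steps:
F(g) = -5 - g (F(g) = -(g + 5) = -(5 + g) = -5 - g)
h(B) = -70 (h(B) = (2*B)/((2*B)) - 71 = (2*B)*(1/(2*B)) - 71 = 1 - 71 = -70)
h(F(8)) + U(-78) = -70 + (-3 - 78)**2 = -70 + (-81)**2 = -70 + 6561 = 6491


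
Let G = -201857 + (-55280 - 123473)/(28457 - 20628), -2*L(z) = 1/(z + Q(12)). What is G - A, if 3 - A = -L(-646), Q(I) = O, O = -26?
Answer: -2124246699221/10522176 ≈ -2.0188e+5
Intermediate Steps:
Q(I) = -26
L(z) = -1/(2*(-26 + z)) (L(z) = -1/(2*(z - 26)) = -1/(2*(-26 + z)))
G = -1580517206/7829 (G = -201857 - 178753/7829 = -1580517206/7829 ≈ -2.0188e+5)
A = 4033/1344 (A = 3 - (-1)*(-1/(-52 + 2*(-646))) = 3 - (-1)*(-1/(-52 - 1292)) = 3 - (-1)*(-1/(-1344)) = 3 - (-1)*(-1*(-1/1344)) = 3 - (-1)/1344 = 3 - 1*(-1/1344) = 3 + 1/1344 = 4033/1344 ≈ 3.0007)
G - A = -1580517206/7829 - 1*4033/1344 = -1580517206/7829 - 4033/1344 = -2124246699221/10522176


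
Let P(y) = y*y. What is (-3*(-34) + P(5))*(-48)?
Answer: -6096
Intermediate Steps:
P(y) = y²
(-3*(-34) + P(5))*(-48) = (-3*(-34) + 5²)*(-48) = (102 + 25)*(-48) = 127*(-48) = -6096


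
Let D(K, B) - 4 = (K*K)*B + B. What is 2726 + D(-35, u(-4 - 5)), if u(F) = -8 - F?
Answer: 3956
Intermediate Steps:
D(K, B) = 4 + B + B*K² (D(K, B) = 4 + ((K*K)*B + B) = 4 + (K²*B + B) = 4 + (B*K² + B) = 4 + (B + B*K²) = 4 + B + B*K²)
2726 + D(-35, u(-4 - 5)) = 2726 + (4 + (-8 - (-4 - 5)) + (-8 - (-4 - 5))*(-35)²) = 2726 + (4 + (-8 - 1*(-9)) + (-8 - 1*(-9))*1225) = 2726 + (4 + (-8 + 9) + (-8 + 9)*1225) = 2726 + (4 + 1 + 1*1225) = 2726 + (4 + 1 + 1225) = 2726 + 1230 = 3956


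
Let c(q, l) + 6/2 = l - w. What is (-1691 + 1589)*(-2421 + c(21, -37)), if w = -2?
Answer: 250818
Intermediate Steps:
c(q, l) = -1 + l (c(q, l) = -3 + (l - 1*(-2)) = -3 + (l + 2) = -3 + (2 + l) = -1 + l)
(-1691 + 1589)*(-2421 + c(21, -37)) = (-1691 + 1589)*(-2421 + (-1 - 37)) = -102*(-2421 - 38) = -102*(-2459) = 250818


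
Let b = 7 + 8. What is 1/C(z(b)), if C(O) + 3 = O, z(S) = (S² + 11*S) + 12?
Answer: 1/399 ≈ 0.0025063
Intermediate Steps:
b = 15
z(S) = 12 + S² + 11*S
C(O) = -3 + O
1/C(z(b)) = 1/(-3 + (12 + 15² + 11*15)) = 1/(-3 + (12 + 225 + 165)) = 1/(-3 + 402) = 1/399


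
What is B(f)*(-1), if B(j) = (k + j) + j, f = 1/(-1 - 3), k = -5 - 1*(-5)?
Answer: ½ ≈ 0.50000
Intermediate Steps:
k = 0 (k = -5 + 5 = 0)
f = -¼ (f = 1/(-4) = -¼ ≈ -0.25000)
B(j) = 2*j (B(j) = (0 + j) + j = j + j = 2*j)
B(f)*(-1) = (2*(-¼))*(-1) = -½*(-1) = ½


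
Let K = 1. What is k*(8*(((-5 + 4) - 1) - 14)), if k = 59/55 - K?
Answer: -512/55 ≈ -9.3091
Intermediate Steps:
k = 4/55 (k = 59/55 - 1*1 = 59*(1/55) - 1 = 59/55 - 1 = 4/55 ≈ 0.072727)
k*(8*(((-5 + 4) - 1) - 14)) = 4*(8*(((-5 + 4) - 1) - 14))/55 = 4*(8*((-1 - 1) - 14))/55 = 4*(8*(-2 - 14))/55 = 4*(8*(-16))/55 = (4/55)*(-128) = -512/55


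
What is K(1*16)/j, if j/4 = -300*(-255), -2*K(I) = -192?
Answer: 2/6375 ≈ 0.00031373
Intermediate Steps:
K(I) = 96 (K(I) = -1/2*(-192) = 96)
j = 306000 (j = 4*(-300*(-255)) = 4*76500 = 306000)
K(1*16)/j = 96/306000 = 96*(1/306000) = 2/6375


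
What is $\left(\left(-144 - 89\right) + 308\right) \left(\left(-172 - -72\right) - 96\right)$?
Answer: $-14700$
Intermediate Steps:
$\left(\left(-144 - 89\right) + 308\right) \left(\left(-172 - -72\right) - 96\right) = \left(-233 + 308\right) \left(\left(-172 + 72\right) - 96\right) = 75 \left(-100 - 96\right) = 75 \left(-196\right) = -14700$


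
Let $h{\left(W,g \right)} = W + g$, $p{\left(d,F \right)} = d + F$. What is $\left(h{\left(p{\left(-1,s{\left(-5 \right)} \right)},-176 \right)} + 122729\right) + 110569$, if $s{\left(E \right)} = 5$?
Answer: $233126$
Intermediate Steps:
$p{\left(d,F \right)} = F + d$
$\left(h{\left(p{\left(-1,s{\left(-5 \right)} \right)},-176 \right)} + 122729\right) + 110569 = \left(\left(\left(5 - 1\right) - 176\right) + 122729\right) + 110569 = \left(\left(4 - 176\right) + 122729\right) + 110569 = \left(-172 + 122729\right) + 110569 = 122557 + 110569 = 233126$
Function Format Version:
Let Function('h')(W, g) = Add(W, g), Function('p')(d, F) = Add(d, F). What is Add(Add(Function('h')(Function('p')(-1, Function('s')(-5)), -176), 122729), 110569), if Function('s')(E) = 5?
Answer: 233126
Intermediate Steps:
Function('p')(d, F) = Add(F, d)
Add(Add(Function('h')(Function('p')(-1, Function('s')(-5)), -176), 122729), 110569) = Add(Add(Add(Add(5, -1), -176), 122729), 110569) = Add(Add(Add(4, -176), 122729), 110569) = Add(Add(-172, 122729), 110569) = Add(122557, 110569) = 233126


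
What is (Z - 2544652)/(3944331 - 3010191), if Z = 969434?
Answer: -787609/467070 ≈ -1.6863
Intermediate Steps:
(Z - 2544652)/(3944331 - 3010191) = (969434 - 2544652)/(3944331 - 3010191) = -1575218/934140 = -1575218*1/934140 = -787609/467070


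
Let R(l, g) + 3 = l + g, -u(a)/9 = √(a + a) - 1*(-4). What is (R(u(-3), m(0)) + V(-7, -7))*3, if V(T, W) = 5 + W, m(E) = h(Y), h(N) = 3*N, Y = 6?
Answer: -69 - 27*I*√6 ≈ -69.0 - 66.136*I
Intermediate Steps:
m(E) = 18 (m(E) = 3*6 = 18)
u(a) = -36 - 9*√2*√a (u(a) = -9*(√(a + a) - 1*(-4)) = -9*(√(2*a) + 4) = -9*(√2*√a + 4) = -9*(4 + √2*√a) = -36 - 9*√2*√a)
R(l, g) = -3 + g + l (R(l, g) = -3 + (l + g) = -3 + (g + l) = -3 + g + l)
(R(u(-3), m(0)) + V(-7, -7))*3 = ((-3 + 18 + (-36 - 9*√2*√(-3))) + (5 - 7))*3 = ((-3 + 18 + (-36 - 9*√2*I*√3)) - 2)*3 = ((-3 + 18 + (-36 - 9*I*√6)) - 2)*3 = ((-21 - 9*I*√6) - 2)*3 = (-23 - 9*I*√6)*3 = -69 - 27*I*√6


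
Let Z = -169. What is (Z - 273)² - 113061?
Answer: 82303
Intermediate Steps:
(Z - 273)² - 113061 = (-169 - 273)² - 113061 = (-442)² - 113061 = 195364 - 113061 = 82303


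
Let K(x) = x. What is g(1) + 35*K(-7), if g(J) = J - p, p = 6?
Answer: -250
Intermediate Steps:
g(J) = -6 + J (g(J) = J - 1*6 = J - 6 = -6 + J)
g(1) + 35*K(-7) = (-6 + 1) + 35*(-7) = -5 - 245 = -250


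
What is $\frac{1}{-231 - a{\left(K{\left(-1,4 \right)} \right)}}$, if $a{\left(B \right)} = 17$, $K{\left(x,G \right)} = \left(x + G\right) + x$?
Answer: $- \frac{1}{248} \approx -0.0040323$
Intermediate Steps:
$K{\left(x,G \right)} = G + 2 x$ ($K{\left(x,G \right)} = \left(G + x\right) + x = G + 2 x$)
$\frac{1}{-231 - a{\left(K{\left(-1,4 \right)} \right)}} = \frac{1}{-231 - 17} = \frac{1}{-248} = - \frac{1}{248}$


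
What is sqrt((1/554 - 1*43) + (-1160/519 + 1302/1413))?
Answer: I*sqrt(90296959041751290)/45141582 ≈ 6.6567*I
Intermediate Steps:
sqrt((1/554 - 1*43) + (-1160/519 + 1302/1413)) = sqrt((1/554 - 43) + (-1160*1/519 + 1302*(1/1413))) = sqrt(-23821/554 + (-1160/519 + 434/471)) = sqrt(-23821/554 - 107038/81483) = sqrt(-2000305595/45141582) = I*sqrt(90296959041751290)/45141582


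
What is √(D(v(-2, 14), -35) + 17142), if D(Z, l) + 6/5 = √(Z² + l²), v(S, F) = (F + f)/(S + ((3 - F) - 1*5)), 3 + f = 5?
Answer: √(3856680 + 25*√99289)/15 ≈ 131.06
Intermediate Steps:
f = 2 (f = -3 + 5 = 2)
v(S, F) = (2 + F)/(-2 + S - F) (v(S, F) = (F + 2)/(S + ((3 - F) - 1*5)) = (2 + F)/(S + ((3 - F) - 5)) = (2 + F)/(S + (-2 - F)) = (2 + F)/(-2 + S - F))
D(Z, l) = -6/5 + √(Z² + l²)
√(D(v(-2, 14), -35) + 17142) = √((-6/5 + √(((-2 - 1*14)/(2 + 14 - 1*(-2)))² + (-35)²)) + 17142) = √((-6/5 + √(((-2 - 14)/(2 + 14 + 2))² + 1225)) + 17142) = √((-6/5 + √((-16/18)² + 1225)) + 17142) = √((-6/5 + √(((1/18)*(-16))² + 1225)) + 17142) = √((-6/5 + √((-8/9)² + 1225)) + 17142) = √((-6/5 + √(64/81 + 1225)) + 17142) = √((-6/5 + √(99289/81)) + 17142) = √((-6/5 + √99289/9) + 17142) = √(85704/5 + √99289/9)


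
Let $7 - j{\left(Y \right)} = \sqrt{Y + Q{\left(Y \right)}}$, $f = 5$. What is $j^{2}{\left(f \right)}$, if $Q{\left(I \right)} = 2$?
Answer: $\left(7 - \sqrt{7}\right)^{2} \approx 18.959$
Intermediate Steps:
$j{\left(Y \right)} = 7 - \sqrt{2 + Y}$ ($j{\left(Y \right)} = 7 - \sqrt{Y + 2} = 7 - \sqrt{2 + Y}$)
$j^{2}{\left(f \right)} = \left(7 - \sqrt{2 + 5}\right)^{2} = \left(7 - \sqrt{7}\right)^{2}$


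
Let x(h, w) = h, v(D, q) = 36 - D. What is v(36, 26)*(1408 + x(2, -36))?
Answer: 0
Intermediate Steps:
v(36, 26)*(1408 + x(2, -36)) = (36 - 1*36)*(1408 + 2) = (36 - 36)*1410 = 0*1410 = 0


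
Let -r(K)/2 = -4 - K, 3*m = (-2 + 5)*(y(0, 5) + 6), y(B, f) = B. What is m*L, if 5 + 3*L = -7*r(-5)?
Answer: 18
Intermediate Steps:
m = 6 (m = ((-2 + 5)*(0 + 6))/3 = (3*6)/3 = (⅓)*18 = 6)
r(K) = 8 + 2*K (r(K) = -2*(-4 - K) = 8 + 2*K)
L = 3 (L = -5/3 + (-7*(8 + 2*(-5)))/3 = -5/3 + (-7*(8 - 10))/3 = -5/3 + (-7*(-2))/3 = -5/3 + (⅓)*14 = -5/3 + 14/3 = 3)
m*L = 6*3 = 18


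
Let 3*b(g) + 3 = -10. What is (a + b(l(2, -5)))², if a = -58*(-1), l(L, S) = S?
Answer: 25921/9 ≈ 2880.1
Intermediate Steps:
a = 58
b(g) = -13/3 (b(g) = -1 + (⅓)*(-10) = -1 - 10/3 = -13/3)
(a + b(l(2, -5)))² = (58 - 13/3)² = (161/3)² = 25921/9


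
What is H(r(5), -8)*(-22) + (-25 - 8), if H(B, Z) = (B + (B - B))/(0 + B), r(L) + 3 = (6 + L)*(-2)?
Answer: -55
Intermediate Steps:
r(L) = -15 - 2*L (r(L) = -3 + (6 + L)*(-2) = -3 + (-12 - 2*L) = -15 - 2*L)
H(B, Z) = 1 (H(B, Z) = (B + 0)/B = B/B = 1)
H(r(5), -8)*(-22) + (-25 - 8) = 1*(-22) + (-25 - 8) = -22 - 33 = -55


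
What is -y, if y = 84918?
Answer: -84918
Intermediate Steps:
-y = -1*84918 = -84918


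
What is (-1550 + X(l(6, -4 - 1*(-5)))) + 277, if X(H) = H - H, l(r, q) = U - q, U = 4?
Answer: -1273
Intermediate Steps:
l(r, q) = 4 - q
X(H) = 0
(-1550 + X(l(6, -4 - 1*(-5)))) + 277 = (-1550 + 0) + 277 = -1550 + 277 = -1273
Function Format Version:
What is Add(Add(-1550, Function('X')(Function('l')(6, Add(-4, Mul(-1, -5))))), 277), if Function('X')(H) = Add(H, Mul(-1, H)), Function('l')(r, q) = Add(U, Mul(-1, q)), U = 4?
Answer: -1273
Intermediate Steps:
Function('l')(r, q) = Add(4, Mul(-1, q))
Function('X')(H) = 0
Add(Add(-1550, Function('X')(Function('l')(6, Add(-4, Mul(-1, -5))))), 277) = Add(Add(-1550, 0), 277) = Add(-1550, 277) = -1273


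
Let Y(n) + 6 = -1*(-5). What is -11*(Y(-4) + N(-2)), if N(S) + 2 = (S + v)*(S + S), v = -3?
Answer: -187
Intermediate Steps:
Y(n) = -1 (Y(n) = -6 - 1*(-5) = -6 + 5 = -1)
N(S) = -2 + 2*S*(-3 + S) (N(S) = -2 + (S - 3)*(S + S) = -2 + (-3 + S)*(2*S) = -2 + 2*S*(-3 + S))
-11*(Y(-4) + N(-2)) = -11*(-1 + (-2 - 6*(-2) + 2*(-2)**2)) = -11*(-1 + (-2 + 12 + 2*4)) = -11*(-1 + (-2 + 12 + 8)) = -11*(-1 + 18) = -11*17 = -187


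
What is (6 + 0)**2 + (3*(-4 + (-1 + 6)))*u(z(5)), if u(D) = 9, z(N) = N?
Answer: 63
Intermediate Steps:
(6 + 0)**2 + (3*(-4 + (-1 + 6)))*u(z(5)) = (6 + 0)**2 + (3*(-4 + (-1 + 6)))*9 = 6**2 + (3*(-4 + 5))*9 = 36 + (3*1)*9 = 36 + 3*9 = 36 + 27 = 63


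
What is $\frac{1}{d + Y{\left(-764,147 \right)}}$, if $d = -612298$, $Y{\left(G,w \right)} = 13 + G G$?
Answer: $- \frac{1}{28589} \approx -3.4978 \cdot 10^{-5}$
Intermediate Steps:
$Y{\left(G,w \right)} = 13 + G^{2}$
$\frac{1}{d + Y{\left(-764,147 \right)}} = \frac{1}{-612298 + \left(13 + \left(-764\right)^{2}\right)} = \frac{1}{-612298 + \left(13 + 583696\right)} = \frac{1}{-612298 + 583709} = \frac{1}{-28589} = - \frac{1}{28589}$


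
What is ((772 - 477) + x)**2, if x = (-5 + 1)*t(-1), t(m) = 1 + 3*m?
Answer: 91809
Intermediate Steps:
x = 8 (x = (-5 + 1)*(1 + 3*(-1)) = -4*(1 - 3) = -4*(-2) = 8)
((772 - 477) + x)**2 = ((772 - 477) + 8)**2 = (295 + 8)**2 = 303**2 = 91809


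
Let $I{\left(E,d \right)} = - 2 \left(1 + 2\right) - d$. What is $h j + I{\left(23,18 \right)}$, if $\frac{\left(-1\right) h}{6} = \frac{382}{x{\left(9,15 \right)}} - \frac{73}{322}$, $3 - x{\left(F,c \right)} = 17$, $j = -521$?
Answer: $- \frac{13850481}{161} \approx -86028.0$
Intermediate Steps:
$I{\left(E,d \right)} = -6 - d$ ($I{\left(E,d \right)} = \left(-2\right) 3 - d = -6 - d$)
$x{\left(F,c \right)} = -14$ ($x{\left(F,c \right)} = 3 - 17 = -14$)
$h = \frac{26577}{161}$ ($h = - 6 \left(\frac{382}{-14} - \frac{73}{322}\right) = - 6 \left(382 \left(- \frac{1}{14}\right) - \frac{73}{322}\right) = - 6 \left(- \frac{191}{7} - \frac{73}{322}\right) = \left(-6\right) \left(- \frac{8859}{322}\right) = \frac{26577}{161} \approx 165.07$)
$h j + I{\left(23,18 \right)} = \frac{26577}{161} \left(-521\right) - 24 = - \frac{13846617}{161} - 24 = - \frac{13850481}{161}$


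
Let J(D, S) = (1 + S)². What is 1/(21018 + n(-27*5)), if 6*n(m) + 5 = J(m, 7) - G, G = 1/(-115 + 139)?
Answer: 144/3028007 ≈ 4.7556e-5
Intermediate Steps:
G = 1/24 ≈ 0.041667
n(m) = 1415/144 (n(m) = -⅚ + ((1 + 7)² - 1*1/24)/6 = -⅚ + (8² - 1/24)/6 = -⅚ + (64 - 1/24)/6 = -⅚ + (⅙)*(1535/24) = -⅚ + 1535/144 = 1415/144)
1/(21018 + n(-27*5)) = 1/(21018 + 1415/144) = 1/(3028007/144) = 144/3028007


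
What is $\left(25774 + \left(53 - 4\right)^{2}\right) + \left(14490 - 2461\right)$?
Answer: $40204$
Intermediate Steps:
$\left(25774 + \left(53 - 4\right)^{2}\right) + \left(14490 - 2461\right) = \left(25774 + 49^{2}\right) + 12029 = \left(25774 + 2401\right) + 12029 = 28175 + 12029 = 40204$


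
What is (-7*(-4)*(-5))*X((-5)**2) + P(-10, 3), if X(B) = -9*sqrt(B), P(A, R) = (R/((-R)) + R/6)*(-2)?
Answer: 6301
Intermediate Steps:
P(A, R) = 2 - R/3 (P(A, R) = (R*(-1/R) + R*(1/6))*(-2) = (-1 + R/6)*(-2) = 2 - R/3)
(-7*(-4)*(-5))*X((-5)**2) + P(-10, 3) = (-7*(-4)*(-5))*(-9*sqrt((-5)**2)) + (2 - 1/3*3) = (28*(-5))*(-9*sqrt(25)) + (2 - 1) = -(-1260)*5 + 1 = -140*(-45) + 1 = 6300 + 1 = 6301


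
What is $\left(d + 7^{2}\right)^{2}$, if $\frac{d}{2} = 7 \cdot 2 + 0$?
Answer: $5929$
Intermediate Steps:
$d = 28$ ($d = 2 \left(7 \cdot 2 + 0\right) = 2 \left(14 + 0\right) = 2 \cdot 14 = 28$)
$\left(d + 7^{2}\right)^{2} = \left(28 + 7^{2}\right)^{2} = \left(28 + 49\right)^{2} = 77^{2} = 5929$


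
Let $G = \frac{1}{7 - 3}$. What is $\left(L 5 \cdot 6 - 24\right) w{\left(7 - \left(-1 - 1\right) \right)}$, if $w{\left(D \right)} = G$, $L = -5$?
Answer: $- \frac{87}{2} \approx -43.5$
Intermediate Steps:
$G = \frac{1}{4}$ ($G = \frac{1}{7 + \left(-6 + 3\right)} = \frac{1}{7 - 3} = \frac{1}{4} \approx 0.25$)
$w{\left(D \right)} = \frac{1}{4}$
$\left(L 5 \cdot 6 - 24\right) w{\left(7 - \left(-1 - 1\right) \right)} = \left(\left(-5\right) 5 \cdot 6 - 24\right) \frac{1}{4} = \left(\left(-25\right) 6 - 24\right) \frac{1}{4} = \left(-150 - 24\right) \frac{1}{4} = \left(-174\right) \frac{1}{4} = - \frac{87}{2}$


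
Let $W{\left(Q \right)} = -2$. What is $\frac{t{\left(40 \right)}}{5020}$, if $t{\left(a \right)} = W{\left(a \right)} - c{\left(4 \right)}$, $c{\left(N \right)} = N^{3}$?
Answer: $- \frac{33}{2510} \approx -0.013147$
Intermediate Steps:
$t{\left(a \right)} = -66$ ($t{\left(a \right)} = -2 - 4^{3} = -2 - 64 = -66$)
$\frac{t{\left(40 \right)}}{5020} = - \frac{66}{5020} = \left(-66\right) \frac{1}{5020} = - \frac{33}{2510}$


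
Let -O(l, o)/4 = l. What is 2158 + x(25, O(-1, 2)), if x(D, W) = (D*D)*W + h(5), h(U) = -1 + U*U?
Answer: 4682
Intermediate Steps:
O(l, o) = -4*l
h(U) = -1 + U**2
x(D, W) = 24 + W*D**2 (x(D, W) = (D*D)*W + (-1 + 5**2) = D**2*W + (-1 + 25) = W*D**2 + 24 = 24 + W*D**2)
2158 + x(25, O(-1, 2)) = 2158 + (24 - 4*(-1)*25**2) = 2158 + (24 + 4*625) = 2158 + (24 + 2500) = 2158 + 2524 = 4682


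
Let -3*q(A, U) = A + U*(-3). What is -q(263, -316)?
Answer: 1211/3 ≈ 403.67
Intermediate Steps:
q(A, U) = U - A/3 (q(A, U) = -(A + U*(-3))/3 = -(A - 3*U)/3 = U - A/3)
-q(263, -316) = -(-316 - 1/3*263) = -(-316 - 263/3) = -1*(-1211/3) = 1211/3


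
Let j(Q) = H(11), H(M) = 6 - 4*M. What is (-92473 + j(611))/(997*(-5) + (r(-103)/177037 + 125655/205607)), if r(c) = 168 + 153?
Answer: 3367404697968549/181431920014033 ≈ 18.560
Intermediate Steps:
r(c) = 321
j(Q) = -38 (j(Q) = 6 - 4*11 = 6 - 44 = -38)
(-92473 + j(611))/(997*(-5) + (r(-103)/177037 + 125655/205607)) = (-92473 - 38)/(997*(-5) + (321/177037 + 125655/205607)) = -92511/(-4985 + (321*(1/177037) + 125655*(1/205607))) = -92511/(-4985 + (321/177037 + 125655/205607)) = -92511/(-4985 + 22311584082/36400046459) = -92511/(-181431920014033/36400046459) = -92511*(-36400046459/181431920014033) = 3367404697968549/181431920014033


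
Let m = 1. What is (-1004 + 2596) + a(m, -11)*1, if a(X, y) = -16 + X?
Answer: 1577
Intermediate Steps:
(-1004 + 2596) + a(m, -11)*1 = (-1004 + 2596) + (-16 + 1)*1 = 1592 - 15*1 = 1592 - 15 = 1577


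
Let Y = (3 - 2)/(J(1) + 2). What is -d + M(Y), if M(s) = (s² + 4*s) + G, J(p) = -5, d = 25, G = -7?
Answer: -299/9 ≈ -33.222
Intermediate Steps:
Y = -⅓ (Y = (3 - 2)/(-5 + 2) = 1/(-3) = 1*(-⅓) = -⅓ ≈ -0.33333)
M(s) = -7 + s² + 4*s (M(s) = (s² + 4*s) - 7 = -7 + s² + 4*s)
-d + M(Y) = -1*25 + (-7 + (-⅓)² + 4*(-⅓)) = -25 + (-7 + ⅑ - 4/3) = -25 - 74/9 = -299/9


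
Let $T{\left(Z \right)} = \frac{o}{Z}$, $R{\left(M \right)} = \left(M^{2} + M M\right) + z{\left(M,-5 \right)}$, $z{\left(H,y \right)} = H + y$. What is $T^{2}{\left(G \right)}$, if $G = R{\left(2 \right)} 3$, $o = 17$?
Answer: $\frac{289}{225} \approx 1.2844$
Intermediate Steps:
$R{\left(M \right)} = -5 + M + 2 M^{2}$ ($R{\left(M \right)} = \left(M^{2} + M M\right) + \left(M - 5\right) = \left(M^{2} + M^{2}\right) + \left(-5 + M\right) = 2 M^{2} + \left(-5 + M\right) = -5 + M + 2 M^{2}$)
$G = 15$ ($G = \left(-5 + 2 + 2 \cdot 2^{2}\right) 3 = \left(-5 + 2 + 2 \cdot 4\right) 3 = \left(-5 + 2 + 8\right) 3 = 5 \cdot 3 = 15$)
$T{\left(Z \right)} = \frac{17}{Z}$
$T^{2}{\left(G \right)} = \left(\frac{17}{15}\right)^{2} = \frac{289}{225}$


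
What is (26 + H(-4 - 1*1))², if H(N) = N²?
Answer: 2601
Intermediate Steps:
(26 + H(-4 - 1*1))² = (26 + (-4 - 1*1)²)² = (26 + (-4 - 1)²)² = (26 + (-5)²)² = (26 + 25)² = 51² = 2601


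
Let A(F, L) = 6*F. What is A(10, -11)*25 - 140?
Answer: 1360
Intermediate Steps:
A(10, -11)*25 - 140 = (6*10)*25 - 140 = 60*25 - 140 = 1500 - 140 = 1360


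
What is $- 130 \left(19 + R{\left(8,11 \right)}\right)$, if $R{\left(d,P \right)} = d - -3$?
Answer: $-3900$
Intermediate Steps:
$R{\left(d,P \right)} = 3 + d$ ($R{\left(d,P \right)} = d + 3 = 3 + d$)
$- 130 \left(19 + R{\left(8,11 \right)}\right) = - 130 \left(19 + \left(3 + 8\right)\right) = - 130 \left(19 + 11\right) = \left(-130\right) 30 = -3900$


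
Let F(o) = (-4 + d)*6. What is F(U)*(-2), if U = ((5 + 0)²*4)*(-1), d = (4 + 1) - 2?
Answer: 12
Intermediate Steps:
d = 3 (d = 5 - 2 = 3)
U = -100 (U = (5²*4)*(-1) = (25*4)*(-1) = 100*(-1) = -100)
F(o) = -6 (F(o) = (-4 + 3)*6 = -1*6 = -6)
F(U)*(-2) = -6*(-2) = 12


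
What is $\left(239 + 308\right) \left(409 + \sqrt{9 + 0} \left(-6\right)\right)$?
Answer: $213877$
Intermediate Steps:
$\left(239 + 308\right) \left(409 + \sqrt{9 + 0} \left(-6\right)\right) = 547 \left(409 + \sqrt{9} \left(-6\right)\right) = 547 \left(409 + 3 \left(-6\right)\right) = 547 \left(409 - 18\right) = 547 \cdot 391 = 213877$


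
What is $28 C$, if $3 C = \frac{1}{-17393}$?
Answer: $- \frac{28}{52179} \approx -0.00053661$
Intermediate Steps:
$C = - \frac{1}{52179}$ ($C = \frac{1}{3 \left(-17393\right)} = \frac{1}{3} \left(- \frac{1}{17393}\right) = - \frac{1}{52179} \approx -1.9165 \cdot 10^{-5}$)
$28 C = 28 \left(- \frac{1}{52179}\right) = - \frac{28}{52179}$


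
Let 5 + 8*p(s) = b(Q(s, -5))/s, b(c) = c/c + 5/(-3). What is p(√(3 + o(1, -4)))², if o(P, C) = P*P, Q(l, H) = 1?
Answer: 4/9 ≈ 0.44444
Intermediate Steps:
o(P, C) = P²
b(c) = -⅔ (b(c) = 1 + 5*(-⅓) = 1 - 5/3 = -⅔)
p(s) = -5/8 - 1/(12*s) (p(s) = -5/8 + (-2/(3*s))/8 = -5/8 - 1/(12*s))
p(√(3 + o(1, -4)))² = ((-2 - 15*√(3 + 1²))/(24*(√(3 + 1²))))² = ((-2 - 15*√(3 + 1))/(24*(√(3 + 1))))² = ((-2 - 15*√4)/(24*(√4)))² = ((1/24)*(-2 - 15*2)/2)² = ((1/24)*(½)*(-2 - 30))² = ((1/24)*(½)*(-32))² = (-⅔)² = 4/9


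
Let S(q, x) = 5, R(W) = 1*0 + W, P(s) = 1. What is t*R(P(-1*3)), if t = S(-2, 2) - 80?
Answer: -75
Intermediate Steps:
R(W) = W (R(W) = 0 + W = W)
t = -75 (t = 5 - 80 = -75)
t*R(P(-1*3)) = -75*1 = -75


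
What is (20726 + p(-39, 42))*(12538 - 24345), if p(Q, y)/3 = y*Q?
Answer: -186692284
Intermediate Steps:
p(Q, y) = 3*Q*y (p(Q, y) = 3*(y*Q) = 3*(Q*y) = 3*Q*y)
(20726 + p(-39, 42))*(12538 - 24345) = (20726 + 3*(-39)*42)*(12538 - 24345) = (20726 - 4914)*(-11807) = 15812*(-11807) = -186692284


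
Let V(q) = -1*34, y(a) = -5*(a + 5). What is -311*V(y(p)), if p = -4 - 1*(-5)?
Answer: 10574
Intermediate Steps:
p = 1 (p = -4 + 5 = 1)
y(a) = -25 - 5*a (y(a) = -5*(5 + a) = -25 - 5*a)
V(q) = -34
-311*V(y(p)) = -311*(-34) = 10574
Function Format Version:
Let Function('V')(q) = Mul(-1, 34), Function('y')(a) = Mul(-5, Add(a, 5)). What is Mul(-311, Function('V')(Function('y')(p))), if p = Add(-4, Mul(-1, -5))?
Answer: 10574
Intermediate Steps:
p = 1 (p = Add(-4, 5) = 1)
Function('y')(a) = Add(-25, Mul(-5, a)) (Function('y')(a) = Mul(-5, Add(5, a)) = Add(-25, Mul(-5, a)))
Function('V')(q) = -34
Mul(-311, Function('V')(Function('y')(p))) = Mul(-311, -34) = 10574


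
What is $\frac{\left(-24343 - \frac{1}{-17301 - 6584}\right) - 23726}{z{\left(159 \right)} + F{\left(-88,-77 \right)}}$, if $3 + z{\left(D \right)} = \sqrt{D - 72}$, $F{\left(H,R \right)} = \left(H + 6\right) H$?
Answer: $- \frac{4140723862816}{621335815285} + \frac{574064032 \sqrt{87}}{621335815285} \approx -6.6556$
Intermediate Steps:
$F{\left(H,R \right)} = H \left(6 + H\right)$ ($F{\left(H,R \right)} = \left(6 + H\right) H = H \left(6 + H\right)$)
$z{\left(D \right)} = -3 + \sqrt{-72 + D}$ ($z{\left(D \right)} = -3 + \sqrt{D - 72} = -3 + \sqrt{-72 + D}$)
$\frac{\left(-24343 - \frac{1}{-17301 - 6584}\right) - 23726}{z{\left(159 \right)} + F{\left(-88,-77 \right)}} = \frac{\left(-24343 - \frac{1}{-17301 - 6584}\right) - 23726}{\left(-3 + \sqrt{-72 + 159}\right) - 88 \left(6 - 88\right)} = \frac{\left(-24343 - \frac{1}{-23885}\right) - 23726}{\left(-3 + \sqrt{87}\right) - -7216} = \frac{\left(-24343 - - \frac{1}{23885}\right) - 23726}{\left(-3 + \sqrt{87}\right) + 7216} = \frac{\left(-24343 + \frac{1}{23885}\right) - 23726}{7213 + \sqrt{87}} = \frac{- \frac{581432554}{23885} - 23726}{7213 + \sqrt{87}} = - \frac{1148128064}{23885 \left(7213 + \sqrt{87}\right)}$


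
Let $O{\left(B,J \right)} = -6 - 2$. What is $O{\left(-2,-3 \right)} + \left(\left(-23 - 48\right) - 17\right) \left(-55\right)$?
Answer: $4832$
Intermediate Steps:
$O{\left(B,J \right)} = -8$ ($O{\left(B,J \right)} = -6 - 2 = -8$)
$O{\left(-2,-3 \right)} + \left(\left(-23 - 48\right) - 17\right) \left(-55\right) = -8 + \left(\left(-23 - 48\right) - 17\right) \left(-55\right) = -8 + \left(-71 - 17\right) \left(-55\right) = -8 - -4840 = -8 + 4840 = 4832$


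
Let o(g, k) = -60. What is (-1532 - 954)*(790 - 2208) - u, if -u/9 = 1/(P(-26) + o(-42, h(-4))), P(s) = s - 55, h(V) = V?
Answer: 165681953/47 ≈ 3.5251e+6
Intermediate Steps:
P(s) = -55 + s
u = 3/47 (u = -9/((-55 - 26) - 60) = -9/(-81 - 60) = -9/(-141) = -9*(-1/141) = 3/47 ≈ 0.063830)
(-1532 - 954)*(790 - 2208) - u = (-1532 - 954)*(790 - 2208) - 1*3/47 = -2486*(-1418) - 3/47 = 3525148 - 3/47 = 165681953/47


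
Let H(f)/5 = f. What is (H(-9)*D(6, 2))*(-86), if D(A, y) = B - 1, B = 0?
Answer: -3870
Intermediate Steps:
H(f) = 5*f
D(A, y) = -1 (D(A, y) = 0 - 1 = -1)
(H(-9)*D(6, 2))*(-86) = ((5*(-9))*(-1))*(-86) = -45*(-1)*(-86) = 45*(-86) = -3870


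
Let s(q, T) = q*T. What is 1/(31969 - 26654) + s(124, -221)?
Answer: -145652259/5315 ≈ -27404.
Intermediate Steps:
s(q, T) = T*q
1/(31969 - 26654) + s(124, -221) = 1/(31969 - 26654) - 221*124 = 1/5315 - 27404 = -145652259/5315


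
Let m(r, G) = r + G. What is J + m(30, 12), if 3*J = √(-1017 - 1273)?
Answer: 42 + I*√2290/3 ≈ 42.0 + 15.951*I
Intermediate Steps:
J = I*√2290/3 (J = √(-1017 - 1273)/3 = √(-2290)/3 = (I*√2290)/3 = I*√2290/3 ≈ 15.951*I)
m(r, G) = G + r
J + m(30, 12) = I*√2290/3 + (12 + 30) = I*√2290/3 + 42 = 42 + I*√2290/3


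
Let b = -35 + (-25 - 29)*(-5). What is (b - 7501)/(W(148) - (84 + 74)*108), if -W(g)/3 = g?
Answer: 1211/2918 ≈ 0.41501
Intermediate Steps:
W(g) = -3*g
b = 235 (b = -35 - 54*(-5) = -35 + 270 = 235)
(b - 7501)/(W(148) - (84 + 74)*108) = (235 - 7501)/(-3*148 - (84 + 74)*108) = -7266/(-444 - 158*108) = -7266/(-444 - 1*17064) = -7266/(-444 - 17064) = -7266/(-17508) = -7266*(-1/17508) = 1211/2918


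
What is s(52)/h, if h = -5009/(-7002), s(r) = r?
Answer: 364104/5009 ≈ 72.690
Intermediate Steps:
h = 5009/7002 (h = -5009*(-1/7002) = 5009/7002 ≈ 0.71537)
s(52)/h = 52/(5009/7002) = 52*(7002/5009) = 364104/5009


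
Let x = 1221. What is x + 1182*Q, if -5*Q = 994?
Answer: -1168803/5 ≈ -2.3376e+5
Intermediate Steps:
Q = -994/5 (Q = -⅕*994 = -994/5 ≈ -198.80)
x + 1182*Q = 1221 + 1182*(-994/5) = 1221 - 1174908/5 = -1168803/5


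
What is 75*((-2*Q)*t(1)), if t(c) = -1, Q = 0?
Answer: 0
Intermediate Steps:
75*((-2*Q)*t(1)) = 75*(-2*0*(-1)) = 75*(0*(-1)) = 75*0 = 0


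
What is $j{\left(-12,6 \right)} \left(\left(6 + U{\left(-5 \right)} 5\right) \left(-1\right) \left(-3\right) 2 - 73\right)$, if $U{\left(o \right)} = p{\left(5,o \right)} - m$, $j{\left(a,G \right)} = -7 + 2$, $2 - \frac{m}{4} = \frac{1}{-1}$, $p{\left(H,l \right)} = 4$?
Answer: $1385$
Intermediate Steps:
$m = 12$ ($m = 8 - \frac{4}{-1} = 8 - -4 = 8 + 4 = 12$)
$j{\left(a,G \right)} = -5$
$U{\left(o \right)} = -8$ ($U{\left(o \right)} = 4 - 12 = -8$)
$j{\left(-12,6 \right)} \left(\left(6 + U{\left(-5 \right)} 5\right) \left(-1\right) \left(-3\right) 2 - 73\right) = - 5 \left(\left(6 - 40\right) \left(-1\right) \left(-3\right) 2 - 73\right) = - 5 \left(\left(6 - 40\right) 3 \cdot 2 - 73\right) = - 5 \left(\left(-34\right) 6 - 73\right) = - 5 \left(-204 - 73\right) = \left(-5\right) \left(-277\right) = 1385$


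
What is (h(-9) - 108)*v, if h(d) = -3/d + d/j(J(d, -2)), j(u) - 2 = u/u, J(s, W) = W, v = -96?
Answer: 10624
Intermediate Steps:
j(u) = 3 (j(u) = 2 + u/u = 2 + 1 = 3)
h(d) = -3/d + d/3
(h(-9) - 108)*v = ((-3/(-9) + (1/3)*(-9)) - 108)*(-96) = ((-3*(-1/9) - 3) - 108)*(-96) = ((1/3 - 3) - 108)*(-96) = (-8/3 - 108)*(-96) = -332/3*(-96) = 10624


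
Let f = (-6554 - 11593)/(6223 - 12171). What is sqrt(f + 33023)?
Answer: sqrt(292104720137)/2974 ≈ 181.73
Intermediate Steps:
f = 18147/5948 (f = -18147/(-5948) = -18147*(-1/5948) = 18147/5948 ≈ 3.0509)
sqrt(f + 33023) = sqrt(18147/5948 + 33023) = sqrt(196438951/5948) = sqrt(292104720137)/2974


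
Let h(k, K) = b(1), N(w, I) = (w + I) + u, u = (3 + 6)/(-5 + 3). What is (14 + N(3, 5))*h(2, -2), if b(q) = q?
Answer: 35/2 ≈ 17.500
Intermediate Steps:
u = -9/2 (u = 9/(-2) = 9*(-½) = -9/2 ≈ -4.5000)
N(w, I) = -9/2 + I + w (N(w, I) = (w + I) - 9/2 = (I + w) - 9/2 = -9/2 + I + w)
h(k, K) = 1
(14 + N(3, 5))*h(2, -2) = (14 + (-9/2 + 5 + 3))*1 = (14 + 7/2)*1 = (35/2)*1 = 35/2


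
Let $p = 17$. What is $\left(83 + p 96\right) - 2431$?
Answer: $-716$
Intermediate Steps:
$\left(83 + p 96\right) - 2431 = \left(83 + 17 \cdot 96\right) - 2431 = \left(83 + 1632\right) - 2431 = 1715 - 2431 = -716$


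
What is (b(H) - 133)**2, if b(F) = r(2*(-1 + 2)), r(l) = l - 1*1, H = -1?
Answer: 17424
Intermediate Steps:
r(l) = -1 + l (r(l) = l - 1 = -1 + l)
b(F) = 1 (b(F) = -1 + 2*(-1 + 2) = -1 + 2*1 = -1 + 2 = 1)
(b(H) - 133)**2 = (1 - 133)**2 = (-132)**2 = 17424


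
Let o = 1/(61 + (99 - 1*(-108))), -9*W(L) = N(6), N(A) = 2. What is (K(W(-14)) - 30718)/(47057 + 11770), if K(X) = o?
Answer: -2744141/5255212 ≈ -0.52217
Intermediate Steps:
W(L) = -2/9 (W(L) = -1/9*2 = -2/9)
o = 1/268 (o = 1/(61 + (99 + 108)) = 1/(61 + 207) = 1/268 ≈ 0.0037313)
K(X) = 1/268
(K(W(-14)) - 30718)/(47057 + 11770) = (1/268 - 30718)/(47057 + 11770) = -8232423/268/58827 = -8232423/268*1/58827 = -2744141/5255212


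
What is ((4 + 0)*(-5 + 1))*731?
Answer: -11696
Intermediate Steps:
((4 + 0)*(-5 + 1))*731 = (4*(-4))*731 = -16*731 = -11696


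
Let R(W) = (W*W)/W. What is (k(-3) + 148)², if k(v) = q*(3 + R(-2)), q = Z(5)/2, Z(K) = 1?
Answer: 88209/4 ≈ 22052.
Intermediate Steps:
R(W) = W (R(W) = W²/W = W)
q = ½ (q = 1/2 = 1*(½) = ½ ≈ 0.50000)
k(v) = ½ (k(v) = (3 - 2)/2 = (½)*1 = ½)
(k(-3) + 148)² = (½ + 148)² = (297/2)² = 88209/4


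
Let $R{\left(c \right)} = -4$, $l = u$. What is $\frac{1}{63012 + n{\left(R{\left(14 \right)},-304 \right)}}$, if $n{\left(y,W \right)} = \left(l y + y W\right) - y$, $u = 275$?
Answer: $\frac{1}{63132} \approx 1.584 \cdot 10^{-5}$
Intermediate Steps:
$l = 275$
$n{\left(y,W \right)} = 274 y + W y$ ($n{\left(y,W \right)} = \left(275 y + y W\right) - y = \left(275 y + W y\right) - y = 274 y + W y$)
$\frac{1}{63012 + n{\left(R{\left(14 \right)},-304 \right)}} = \frac{1}{63012 - 4 \left(274 - 304\right)} = \frac{1}{63012 - -120} = \frac{1}{63012 + 120} = \frac{1}{63132}$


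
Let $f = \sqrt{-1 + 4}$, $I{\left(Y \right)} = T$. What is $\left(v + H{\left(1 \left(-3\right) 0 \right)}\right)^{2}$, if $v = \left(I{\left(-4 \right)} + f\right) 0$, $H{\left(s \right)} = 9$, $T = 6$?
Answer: $81$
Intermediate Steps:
$I{\left(Y \right)} = 6$
$f = \sqrt{3} \approx 1.732$
$v = 0$ ($v = \left(6 + \sqrt{3}\right) 0 = 0$)
$\left(v + H{\left(1 \left(-3\right) 0 \right)}\right)^{2} = \left(0 + 9\right)^{2} = 9^{2} = 81$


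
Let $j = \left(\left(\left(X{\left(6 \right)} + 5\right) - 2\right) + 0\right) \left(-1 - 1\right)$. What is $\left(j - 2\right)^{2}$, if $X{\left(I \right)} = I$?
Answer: $400$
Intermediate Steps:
$j = -18$ ($j = \left(\left(\left(6 + 5\right) - 2\right) + 0\right) \left(-1 - 1\right) = \left(\left(11 - 2\right) + 0\right) \left(-2\right) = \left(9 + 0\right) \left(-2\right) = 9 \left(-2\right) = -18$)
$\left(j - 2\right)^{2} = \left(-18 - 2\right)^{2} = \left(-20\right)^{2} = 400$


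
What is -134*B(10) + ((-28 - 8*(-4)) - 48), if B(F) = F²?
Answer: -13444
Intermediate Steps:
-134*B(10) + ((-28 - 8*(-4)) - 48) = -134*10² + ((-28 - 8*(-4)) - 48) = -134*100 + ((-28 + 32) - 48) = -13400 + (4 - 48) = -13400 - 44 = -13444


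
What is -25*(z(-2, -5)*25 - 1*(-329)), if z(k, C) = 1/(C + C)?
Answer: -16325/2 ≈ -8162.5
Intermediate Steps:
z(k, C) = 1/(2*C)
-25*(z(-2, -5)*25 - 1*(-329)) = -25*(((½)/(-5))*25 - 1*(-329)) = -25*(((½)*(-⅕))*25 + 329) = -25*(-⅒*25 + 329) = -25*(-5/2 + 329) = -25*653/2 = -16325/2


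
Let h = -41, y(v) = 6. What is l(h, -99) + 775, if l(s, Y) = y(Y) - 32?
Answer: 749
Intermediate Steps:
l(s, Y) = -26 (l(s, Y) = 6 - 32 = -26)
l(h, -99) + 775 = -26 + 775 = 749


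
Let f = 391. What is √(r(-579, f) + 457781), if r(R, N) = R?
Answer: √457202 ≈ 676.17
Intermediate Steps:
√(r(-579, f) + 457781) = √(-579 + 457781) = √457202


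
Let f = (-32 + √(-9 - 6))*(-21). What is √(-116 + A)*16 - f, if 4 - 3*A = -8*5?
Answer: -672 + 21*I*√15 + 64*I*√57/3 ≈ -672.0 + 242.4*I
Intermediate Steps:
A = 44/3 (A = 4/3 - (-8)*5/3 = 4/3 - ⅓*(-40) = 4/3 + 40/3 = 44/3 ≈ 14.667)
f = 672 - 21*I*√15 (f = (-32 + √(-15))*(-21) = (-32 + I*√15)*(-21) = 672 - 21*I*√15 ≈ 672.0 - 81.333*I)
√(-116 + A)*16 - f = √(-116 + 44/3)*16 - (672 - 21*I*√15) = √(-304/3)*16 + (-672 + 21*I*√15) = (4*I*√57/3)*16 + (-672 + 21*I*√15) = 64*I*√57/3 + (-672 + 21*I*√15) = -672 + 21*I*√15 + 64*I*√57/3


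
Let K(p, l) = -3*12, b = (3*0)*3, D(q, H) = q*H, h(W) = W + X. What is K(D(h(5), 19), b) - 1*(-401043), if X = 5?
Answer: 401007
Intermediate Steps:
h(W) = 5 + W (h(W) = W + 5 = 5 + W)
D(q, H) = H*q
b = 0 (b = 0*3 = 0)
K(p, l) = -36
K(D(h(5), 19), b) - 1*(-401043) = -36 - 1*(-401043) = -36 + 401043 = 401007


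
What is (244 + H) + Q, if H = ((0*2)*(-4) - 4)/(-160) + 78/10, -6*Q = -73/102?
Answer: 1541899/6120 ≈ 251.94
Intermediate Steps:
Q = 73/612 (Q = -(-73)/(6*102) = -⅙*(-73/102) = 73/612 ≈ 0.11928)
H = 313/40 (H = (0*(-4) - 4)*(-1/160) + 78*(⅒) = (0 - 4)*(-1/160) + 39/5 = -4*(-1/160) + 39/5 = 1/40 + 39/5 = 313/40 ≈ 7.8250)
(244 + H) + Q = (244 + 313/40) + 73/612 = 10073/40 + 73/612 = 1541899/6120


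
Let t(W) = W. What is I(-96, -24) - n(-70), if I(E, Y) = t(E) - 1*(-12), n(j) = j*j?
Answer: -4984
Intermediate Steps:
n(j) = j²
I(E, Y) = 12 + E (I(E, Y) = E - 1*(-12) = E + 12 = 12 + E)
I(-96, -24) - n(-70) = (12 - 96) - 1*(-70)² = -84 - 1*4900 = -84 - 4900 = -4984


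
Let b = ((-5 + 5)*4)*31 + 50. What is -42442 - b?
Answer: -42492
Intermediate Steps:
b = 50 (b = (0*4)*31 + 50 = 0*31 + 50 = 0 + 50 = 50)
-42442 - b = -42442 - 1*50 = -42442 - 50 = -42492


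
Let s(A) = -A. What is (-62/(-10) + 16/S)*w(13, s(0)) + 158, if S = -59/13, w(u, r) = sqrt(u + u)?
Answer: 158 + 789*sqrt(26)/295 ≈ 171.64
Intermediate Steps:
w(u, r) = sqrt(2)*sqrt(u) (w(u, r) = sqrt(2*u) = sqrt(2)*sqrt(u))
S = -59/13 (S = -59*1/13 = -59/13 ≈ -4.5385)
(-62/(-10) + 16/S)*w(13, s(0)) + 158 = (-62/(-10) + 16/(-59/13))*(sqrt(2)*sqrt(13)) + 158 = (-62*(-1/10) + 16*(-13/59))*sqrt(26) + 158 = (31/5 - 208/59)*sqrt(26) + 158 = 789*sqrt(26)/295 + 158 = 158 + 789*sqrt(26)/295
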